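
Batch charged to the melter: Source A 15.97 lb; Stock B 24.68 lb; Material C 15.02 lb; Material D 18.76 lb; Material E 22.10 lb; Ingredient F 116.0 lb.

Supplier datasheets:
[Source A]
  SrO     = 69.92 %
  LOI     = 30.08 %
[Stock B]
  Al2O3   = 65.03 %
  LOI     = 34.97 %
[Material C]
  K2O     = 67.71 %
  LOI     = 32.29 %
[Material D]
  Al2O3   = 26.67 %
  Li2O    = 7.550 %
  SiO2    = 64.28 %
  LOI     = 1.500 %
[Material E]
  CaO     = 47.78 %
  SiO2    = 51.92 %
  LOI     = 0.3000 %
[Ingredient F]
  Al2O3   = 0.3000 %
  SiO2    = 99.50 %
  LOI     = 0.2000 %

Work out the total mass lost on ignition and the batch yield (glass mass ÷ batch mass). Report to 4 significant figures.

All internal work maintains full float precision at all times. Working values appear rounded to four significant figures in the working; exactly one rounding goes into each reported number. Derived quantities are computed in exact precision (the totals, the six compositions, the yield, LOI, glass mass) using the weight values on 193.7 lb of glass, as given in the problem or answer text.
Material-by-material LOI:
  Source A: 15.97 × 0.3008 = 4.804 lb
  Stock B: 24.68 × 0.3497 = 8.631 lb
  Material C: 15.02 × 0.3229 = 4.850 lb
  Material D: 18.76 × 0.01500 = 0.2814 lb
  Material E: 22.10 × 0.003000 = 0.06630 lb
  Ingredient F: 116.0 × 0.002000 = 0.2320 lb
Total LOI = 18.86 lb
Glass = batch − LOI = 212.5 − 18.86 = 193.7 lb

LOI loss = 18.86 lb; glass = 193.7 lb; yield = 91.12%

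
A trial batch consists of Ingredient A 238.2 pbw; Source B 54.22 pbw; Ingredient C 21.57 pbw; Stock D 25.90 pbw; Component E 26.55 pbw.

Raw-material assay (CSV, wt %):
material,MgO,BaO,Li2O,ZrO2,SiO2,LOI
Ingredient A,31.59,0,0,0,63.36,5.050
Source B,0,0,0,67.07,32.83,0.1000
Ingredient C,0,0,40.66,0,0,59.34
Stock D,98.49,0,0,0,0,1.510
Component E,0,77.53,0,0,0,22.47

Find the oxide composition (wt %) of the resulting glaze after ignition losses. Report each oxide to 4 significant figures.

Glass mass = 335.2 pbw (batch 366.4 − LOI 31.24).
Composition: MgO 30.06%, BaO 6.141%, Li2O 2.616%, ZrO2 10.85%, SiO2 50.34%

Values along the way appear rounded off to 4 significant digits across the worked steps; the working math runs at exact precision from first step to last; a single rounding completes every reported number; all derived quantities, including yield, totals, five oxide percentages, ignition loss, net glass mass, are recomputed starting from the weights at 335.2 pbw of glass in full float precision, as given in either problem or answer.
Oxide-by-oxide delivered mass:
  MgO: 238.2·0.3159 + 25.90·0.9849 = 100.8 pbw
  BaO: 26.55·0.7753 = 20.58 pbw
  Li2O: 21.57·0.4066 = 8.770 pbw
  ZrO2: 54.22·0.6707 = 36.37 pbw
  SiO2: 238.2·0.6336 + 54.22·0.3283 = 168.7 pbw
LOI: 238.2·0.05050 + 54.22·0.001000 + 21.57·0.5934 + 25.90·0.01510 + 26.55·0.2247 = 31.24 pbw
batch − LOI leaves glass = 366.4 − 31.24 = 335.2 pbw (matching Σ of the oxides)
percent share: oxide ÷ glass, ×100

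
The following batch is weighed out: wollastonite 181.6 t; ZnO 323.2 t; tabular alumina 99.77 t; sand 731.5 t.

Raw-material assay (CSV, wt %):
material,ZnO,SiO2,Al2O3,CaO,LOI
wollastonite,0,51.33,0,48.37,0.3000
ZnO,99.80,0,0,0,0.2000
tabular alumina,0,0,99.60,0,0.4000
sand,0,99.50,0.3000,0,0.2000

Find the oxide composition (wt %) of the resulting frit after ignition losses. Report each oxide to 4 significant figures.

Mid-chain values are rounded off to 4 significant figures wherever printed — the whole derivation carries full precision from first step to last. Each reported number undergoes a single rounding. Derived quantities are rebuilt using the weight values on 1333 t of glass at full float precision (four oxide percentages, the totals, ignition loss, the yield, glass mass) as written in the question or the answer.
Delivered oxide masses:
  ZnO: 323.2·0.9980 = 322.6 t
  SiO2: 181.6·0.5133 + 731.5·0.9950 = 821.1 t
  Al2O3: 99.77·0.9960 + 731.5·0.003000 = 101.6 t
  CaO: 181.6·0.4837 = 87.84 t
LOI: 181.6·0.003000 + 323.2·0.002000 + 99.77·0.004000 + 731.5·0.002000 = 3.053 t
batch − LOI leaves glass = 1336 − 3.053 = 1333 t (matching Σ of the oxides)
each oxide over glass, ×100, is wt %

Glass mass = 1333 t (batch 1336 − LOI 3.053).
Composition: ZnO 24.20%, SiO2 61.59%, Al2O3 7.619%, CaO 6.590%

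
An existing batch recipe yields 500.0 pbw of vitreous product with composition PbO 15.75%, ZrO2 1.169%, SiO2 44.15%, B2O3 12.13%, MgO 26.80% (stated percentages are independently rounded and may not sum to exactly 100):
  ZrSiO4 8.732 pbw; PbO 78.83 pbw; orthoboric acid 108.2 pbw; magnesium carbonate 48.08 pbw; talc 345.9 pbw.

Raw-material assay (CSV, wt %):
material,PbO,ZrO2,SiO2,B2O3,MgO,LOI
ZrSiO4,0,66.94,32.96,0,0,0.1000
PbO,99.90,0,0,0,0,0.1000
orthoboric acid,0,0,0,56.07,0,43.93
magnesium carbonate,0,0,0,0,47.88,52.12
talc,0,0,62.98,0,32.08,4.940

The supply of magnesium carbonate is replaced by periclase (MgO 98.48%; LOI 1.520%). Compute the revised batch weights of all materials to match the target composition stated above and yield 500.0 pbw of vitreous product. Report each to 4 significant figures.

Revised batch per 500.0 pbw vitreous product:
  ZrSiO4: 8.732 pbw
  PbO: 78.83 pbw
  orthoboric acid: 108.2 pbw
  periclase: 23.38 pbw
  talc: 345.9 pbw
Total batch = 565.0 pbw; LOI loss = 65.06 pbw

Values along the way are shown, rounded to 4 significant figures, when written out. All arithmetic holds full precision at each step — each reported result is rounded just once — derived quantities are rebuilt from the batch weights per 500.0 pbw of glass in exact precision (yield, LOI, totals, net glass mass, five oxide percentages) as they appear in either problem or answer.
Oxide mass targets, per 500.0 pbw vitreous product:
  PbO: 15.75% × 500.0 = 78.75 pbw
  ZrO2: 1.169% × 500.0 = 5.845 pbw
  SiO2: 44.15% × 500.0 = 220.8 pbw
  B2O3: 12.13% × 500.0 = 60.65 pbw
  MgO: 26.80% × 500.0 = 134.0 pbw
Checking each oxide sum on the weights just shown, relative to the basis at hand (every target is met by its sum inside rounding margins):
  PbO: 78.83·0.9990 = 78.75 pbw (target 78.75 pbw)
  ZrO2: 8.732·0.6694 = 5.845 pbw (target 5.845 pbw)
  SiO2: 8.732·0.3296 + 345.9·0.6298 = 220.7 pbw (target 220.8 pbw)
  B2O3: 108.2·0.5607 = 60.67 pbw (target 60.65 pbw)
  MgO: 23.38·0.9848 + 345.9·0.3208 = 134.0 pbw (target 134.0 pbw)
Glass-mass closure: batch Σ − ignition loss = 500.0 pbw (the Σ of target masses is 500.0 pbw; basis as stated: 500.0 pbw — deltas are rounding alone).
Total batch = Σ batch = 565.0 pbw; LOI removed, Σ of batch·LOI: 65.06 pbw; yield: glass divided by total = 88.49%.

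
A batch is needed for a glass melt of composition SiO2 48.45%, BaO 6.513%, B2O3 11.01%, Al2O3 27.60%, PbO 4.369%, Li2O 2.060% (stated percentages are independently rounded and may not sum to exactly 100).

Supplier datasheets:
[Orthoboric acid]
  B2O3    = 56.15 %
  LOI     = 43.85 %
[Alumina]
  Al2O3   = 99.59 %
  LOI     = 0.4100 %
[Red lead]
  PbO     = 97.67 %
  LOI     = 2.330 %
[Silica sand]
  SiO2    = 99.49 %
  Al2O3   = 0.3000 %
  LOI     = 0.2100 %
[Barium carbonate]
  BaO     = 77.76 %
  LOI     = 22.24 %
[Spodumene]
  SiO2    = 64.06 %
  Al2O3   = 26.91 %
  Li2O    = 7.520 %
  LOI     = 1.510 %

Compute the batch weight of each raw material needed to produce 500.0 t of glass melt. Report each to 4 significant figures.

The intermediate values are shown rounded to 4 significant figures. All internal work holds full precision in every operation; each reported number is rounded just once. The derived quantities are carried in exact precision (ignition loss, yield, glass mass, six oxide percentages, totals) starting from the weights at 500.0 t of glass, as set out in problem or answer.
The oxide mass targets at 500.0 t glass melt:
  SiO2: 48.45% × 500.0 = 242.2 t
  BaO: 6.513% × 500.0 = 32.56 t
  B2O3: 11.01% × 500.0 = 55.05 t
  Al2O3: 27.60% × 500.0 = 138.0 t
  PbO: 4.369% × 500.0 = 21.84 t
  Li2O: 2.060% × 500.0 = 10.30 t
Sums-versus-targets review per the reported batch figures, per the basis as stated (delivered sums recover each target up to rounding of the answer):
  SiO2: 155.3·0.9949 + 137.0·0.6406 = 242.3 t (target 242.2 t)
  BaO: 41.88·0.7776 = 32.57 t (target 32.56 t)
  B2O3: 98.04·0.5615 = 55.05 t (target 55.05 t)
  Al2O3: 101.1·0.9959 + 155.3·0.003000 + 137.0·0.2691 = 138.0 t (target 138.0 t)
  PbO: 22.37·0.9767 = 21.85 t (target 21.84 t)
  Li2O: 137.0·0.07520 = 10.30 t (target 10.30 t)
Glass-mass closure: whole batch net of LOI = 500.1 t (summing oxide targets gives 500.0 t; against the stated basis, 500.0 t — rounding explains the deltas).
Total batch = Σ batch = 555.7 t; loss to ignition Σ batch·LOI = 55.64 t; yield, glass over the total, = 89.99%.

Batch per 500.0 t glass melt:
  Orthoboric acid: 98.04 t
  Alumina: 101.1 t
  Red lead: 22.37 t
  Silica sand: 155.3 t
  Barium carbonate: 41.88 t
  Spodumene: 137.0 t
Total batch = 555.7 t; LOI loss = 55.64 t; yield = 89.99%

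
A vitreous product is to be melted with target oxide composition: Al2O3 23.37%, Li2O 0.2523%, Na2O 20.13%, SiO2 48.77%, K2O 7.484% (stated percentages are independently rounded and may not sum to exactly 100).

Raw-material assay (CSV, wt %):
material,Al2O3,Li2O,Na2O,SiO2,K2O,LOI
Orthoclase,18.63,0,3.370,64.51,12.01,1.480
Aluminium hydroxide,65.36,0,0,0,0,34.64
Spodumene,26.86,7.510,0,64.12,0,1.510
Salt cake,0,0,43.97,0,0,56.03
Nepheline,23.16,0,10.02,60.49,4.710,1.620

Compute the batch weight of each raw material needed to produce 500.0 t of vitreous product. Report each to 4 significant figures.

Batch per 500.0 t vitreous product:
  Orthoclase: 275.8 t
  Aluminium hydroxide: 60.95 t
  Spodumene: 16.80 t
  Salt cake: 187.0 t
  Nepheline: 91.17 t
Total batch = 631.7 t; LOI loss = 131.7 t; yield = 79.15%

In-progress results are displayed, rounded to four significant figures, between the steps — the working math carries full precision in every operation — every reported number carries a single rounding — all derived quantities are rebuilt in full precision (ignition loss, five oxide percentages, totals, the yield, glass mass) starting from the weights at 500.0 t of glass as they appear in the question or the answer.
Per-oxide target masses for 500.0 t vitreous product:
  Al2O3: 23.37% × 500.0 = 116.8 t
  Li2O: 0.2523% × 500.0 = 1.262 t
  Na2O: 20.13% × 500.0 = 100.6 t
  SiO2: 48.77% × 500.0 = 243.8 t
  K2O: 7.484% × 500.0 = 37.42 t
Checking each oxide sum from the weights as reported, under the basis named above (target by target, the sums agree once rounding is allowed for):
  Al2O3: 275.8·0.1863 + 60.95·0.6536 + 16.80·0.2686 + 91.17·0.2316 = 116.8 t (target 116.8 t)
  Li2O: 16.80·0.07510 = 1.262 t (target 1.262 t)
  Na2O: 275.8·0.03370 + 187.0·0.4397 + 91.17·0.1002 = 100.7 t (target 100.6 t)
  SiO2: 275.8·0.6451 + 16.80·0.6412 + 91.17·0.6049 = 243.8 t (target 243.8 t)
  K2O: 275.8·0.1201 + 91.17·0.04710 = 37.42 t (target 37.42 t)
The glass-mass cross-check: Σ batch − LOI loss = 500.0 t (targets for the oxides total 500.0 t; with the basis standing at 500.0 t — deltas are rounding alone).
Batch grand total — Σ batch = 631.7 t; the LOI term Σ batch·LOI equals 131.7 t; yield, glass over the total, = 79.15%.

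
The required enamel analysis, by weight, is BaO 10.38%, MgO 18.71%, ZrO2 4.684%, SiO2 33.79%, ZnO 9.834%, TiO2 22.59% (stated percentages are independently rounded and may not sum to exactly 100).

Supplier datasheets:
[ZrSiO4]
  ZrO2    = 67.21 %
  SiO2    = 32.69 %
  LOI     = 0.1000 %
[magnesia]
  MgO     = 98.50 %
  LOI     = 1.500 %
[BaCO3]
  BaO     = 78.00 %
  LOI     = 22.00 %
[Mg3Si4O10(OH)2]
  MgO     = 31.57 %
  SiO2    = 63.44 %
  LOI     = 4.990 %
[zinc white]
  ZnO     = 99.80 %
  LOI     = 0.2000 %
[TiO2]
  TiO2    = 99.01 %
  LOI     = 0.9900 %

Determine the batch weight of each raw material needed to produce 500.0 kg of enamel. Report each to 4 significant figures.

Batch per 500.0 kg enamel:
  ZrSiO4: 34.85 kg
  magnesia: 15.37 kg
  BaCO3: 66.54 kg
  Mg3Si4O10(OH)2: 248.4 kg
  zinc white: 49.27 kg
  TiO2: 114.1 kg
Total batch = 528.5 kg; LOI loss = 28.53 kg; yield = 94.60%

All arithmetic maintains full precision throughout; intermediates appear rounded to 4 significant figures; every reported result takes exactly one rounding; derived quantities are computed at full float precision (the yield, net glass mass, the six compositions, the totals, LOI) starting from the weights on 500.0 kg of glass, as written in the question or the answer.
Per-oxide target masses for 500.0 kg enamel:
  BaO: 10.38% × 500.0 = 51.90 kg
  MgO: 18.71% × 500.0 = 93.55 kg
  ZrO2: 4.684% × 500.0 = 23.42 kg
  SiO2: 33.79% × 500.0 = 169.0 kg
  ZnO: 9.834% × 500.0 = 49.17 kg
  TiO2: 22.59% × 500.0 = 113.0 kg
A balance pass over the oxides, working from each reported weight, per the basis as stated (each sum matches its target mass inside rounding margins):
  BaO: 66.54·0.7800 = 51.90 kg (target 51.90 kg)
  MgO: 15.37·0.9850 + 248.4·0.3157 = 93.56 kg (target 93.55 kg)
  ZrO2: 34.85·0.6721 = 23.42 kg (target 23.42 kg)
  SiO2: 34.85·0.3269 + 248.4·0.6344 = 169.0 kg (target 169.0 kg)
  ZnO: 49.27·0.9980 = 49.17 kg (target 49.17 kg)
  TiO2: 114.1·0.9901 = 113.0 kg (target 113.0 kg)
Auditing the glass mass value: whole batch net of LOI = 500.0 kg (the Σ of target masses is 499.9 kg; versus the stated basis of 500.0 kg — gaps are rounding artifacts).
Batch total: Σ batch = 528.5 kg; ignition loss, Σ(batch × LOI) = 28.53 kg; the yield ratio, glass ÷ batch: 94.60%.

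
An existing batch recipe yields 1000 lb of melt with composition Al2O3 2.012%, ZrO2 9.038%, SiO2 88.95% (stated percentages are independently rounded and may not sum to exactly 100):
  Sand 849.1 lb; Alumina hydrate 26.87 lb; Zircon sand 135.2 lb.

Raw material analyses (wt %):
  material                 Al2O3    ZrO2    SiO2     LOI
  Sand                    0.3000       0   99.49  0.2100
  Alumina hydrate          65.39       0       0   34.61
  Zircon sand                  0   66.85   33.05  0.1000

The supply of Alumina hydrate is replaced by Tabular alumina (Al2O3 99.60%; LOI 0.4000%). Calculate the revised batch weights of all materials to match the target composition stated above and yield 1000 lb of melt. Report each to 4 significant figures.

All internal work maintains full float precision in every operation — the intermediate values are rounded off to 4 significant figures when quoted — every reported result receives exactly one rounding; derived quantities (the totals, three oxide percentages, net glass mass, ignition loss, the yield) are re-derived from the batch weights on 1000 lb of glass at full float precision as quoted within the problem or the answer.
Target masses of each oxide per 1000 lb melt:
  Al2O3: 2.012% × 1000 = 20.12 lb
  ZrO2: 9.038% × 1000 = 90.38 lb
  SiO2: 88.95% × 1000 = 889.5 lb
Oxide-by-oxide audit with the batch weights as given, relative to the basis at hand (oxide sums agree with the targets inside rounding margins):
  Al2O3: 849.1·0.003000 + 17.64·0.9960 = 20.12 lb (target 20.12 lb)
  ZrO2: 135.2·0.6685 = 90.38 lb (target 90.38 lb)
  SiO2: 849.1·0.9949 + 135.2·0.3305 = 889.5 lb (target 889.5 lb)
Auditing the glass mass value: net batch after ignition = 1000 lb (the Σ of target masses is 1000 lb; against the stated basis, 1000 lb — deltas are rounding alone).
Summing the batch: Σ batch = 1002 lb; LOI loss = Σ batch·LOI = 1.989 lb; yield = glass ÷ total batch = 99.80%.

Revised batch per 1000 lb melt:
  Sand: 849.1 lb
  Tabular alumina: 17.64 lb
  Zircon sand: 135.2 lb
Total batch = 1002 lb; LOI loss = 1.989 lb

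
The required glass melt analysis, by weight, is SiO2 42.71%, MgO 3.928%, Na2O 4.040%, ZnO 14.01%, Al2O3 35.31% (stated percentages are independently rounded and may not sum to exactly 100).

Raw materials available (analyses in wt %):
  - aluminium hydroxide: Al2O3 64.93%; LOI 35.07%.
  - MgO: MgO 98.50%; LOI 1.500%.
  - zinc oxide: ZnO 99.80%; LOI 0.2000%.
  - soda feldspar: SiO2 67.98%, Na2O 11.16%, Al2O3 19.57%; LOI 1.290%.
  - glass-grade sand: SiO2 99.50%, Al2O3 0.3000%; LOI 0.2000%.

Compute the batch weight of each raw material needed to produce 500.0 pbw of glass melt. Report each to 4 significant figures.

The intermediate values are printed rounded to 4 significant digits as written; all internal work carries exact precision in every operation — every reported figure is rounded only once; all derived quantities are recomputed from the weighed amounts per 500.0 pbw of glass in exact precision (the totals, net glass mass, the five compositions, ignition loss, yield) as written in the problem or the answer.
The oxide mass targets at 500.0 pbw glass melt:
  SiO2: 42.71% × 500.0 = 213.6 pbw
  MgO: 3.928% × 500.0 = 19.64 pbw
  Na2O: 4.040% × 500.0 = 20.20 pbw
  ZnO: 14.01% × 500.0 = 70.05 pbw
  Al2O3: 35.31% × 500.0 = 176.6 pbw
Per-oxide balance check on the weights just shown, per the basis as stated (sums match the target masses net of answer rounding effects):
  SiO2: 181.0·0.6798 + 90.96·0.9950 = 213.5 pbw (target 213.6 pbw)
  MgO: 19.94·0.9850 = 19.64 pbw (target 19.64 pbw)
  Na2O: 181.0·0.1116 = 20.20 pbw (target 20.20 pbw)
  ZnO: 70.19·0.9980 = 70.05 pbw (target 70.05 pbw)
  Al2O3: 216.9·0.6493 + 181.0·0.1957 + 90.96·0.003000 = 176.5 pbw (target 176.6 pbw)
Consistency of the glass mass: the batch minus its LOI: 500.0 pbw (oxide target masses add up to 500.0 pbw; versus the stated basis of 500.0 pbw — gaps are rounding artifacts).
Adding the batch up: Σ batch = 579.0 pbw; Σ batch·LOI gives LOI loss = 79.02 pbw; yield, glass over the total, = 86.35%.

Batch per 500.0 pbw glass melt:
  aluminium hydroxide: 216.9 pbw
  MgO: 19.94 pbw
  zinc oxide: 70.19 pbw
  soda feldspar: 181.0 pbw
  glass-grade sand: 90.96 pbw
Total batch = 579.0 pbw; LOI loss = 79.02 pbw; yield = 86.35%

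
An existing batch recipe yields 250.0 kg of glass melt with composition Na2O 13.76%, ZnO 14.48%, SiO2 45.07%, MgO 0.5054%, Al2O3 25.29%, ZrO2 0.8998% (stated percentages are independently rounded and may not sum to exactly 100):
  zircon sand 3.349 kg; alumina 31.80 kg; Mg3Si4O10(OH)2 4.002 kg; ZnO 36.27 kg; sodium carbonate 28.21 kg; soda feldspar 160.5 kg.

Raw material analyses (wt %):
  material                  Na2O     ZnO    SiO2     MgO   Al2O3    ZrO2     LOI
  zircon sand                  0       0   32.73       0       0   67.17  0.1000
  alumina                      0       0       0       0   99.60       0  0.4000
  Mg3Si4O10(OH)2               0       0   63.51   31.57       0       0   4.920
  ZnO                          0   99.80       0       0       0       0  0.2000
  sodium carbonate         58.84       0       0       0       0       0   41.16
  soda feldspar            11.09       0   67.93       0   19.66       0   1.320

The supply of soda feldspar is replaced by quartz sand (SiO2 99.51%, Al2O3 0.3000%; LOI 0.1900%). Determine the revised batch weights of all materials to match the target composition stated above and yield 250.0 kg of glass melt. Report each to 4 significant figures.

The intermediate values are printed rounded off to 4 significant digits in the printout; the working math carries full precision at all times. Exactly one rounding is applied to each reported value; derived quantities, which include totals, the six compositions, ignition loss, net glass mass, the yield, are computed at exact precision, as written in the problem or the answer, from the batch weights per 250.0 kg of glass.
Per-oxide target masses for 250.0 kg glass melt:
  Na2O: 13.76% × 250.0 = 34.40 kg
  ZnO: 14.48% × 250.0 = 36.20 kg
  SiO2: 45.07% × 250.0 = 112.7 kg
  MgO: 0.5054% × 250.0 = 1.263 kg
  Al2O3: 25.29% × 250.0 = 63.22 kg
  ZrO2: 0.8998% × 250.0 = 2.250 kg
Verifying the oxide balance on the weights just shown, on the stated basis (oxide sums agree with the targets exact up to rounding of places):
  Na2O: 58.46·0.5884 = 34.40 kg (target 34.40 kg)
  ZnO: 36.27·0.9980 = 36.20 kg (target 36.20 kg)
  SiO2: 3.349·0.3273 + 4.002·0.6351 + 109.6·0.9951 = 112.7 kg (target 112.7 kg)
  MgO: 4.002·0.3157 = 1.263 kg (target 1.263 kg)
  Al2O3: 63.15·0.9960 + 109.6·0.003000 = 63.23 kg (target 63.22 kg)
  ZrO2: 3.349·0.6717 = 2.250 kg (target 2.250 kg)
Glass-mass closure: total batch − LOI = 250.0 kg (summing oxide targets gives 250.0 kg; versus the stated basis of 250.0 kg — differing by rounding only).
Batch total: Σ batch = 274.8 kg; LOI loss = Σ batch·LOI = 24.80 kg; yield = glass ÷ total batch = 90.98%.

Revised batch per 250.0 kg glass melt:
  zircon sand: 3.349 kg
  alumina: 63.15 kg
  Mg3Si4O10(OH)2: 4.002 kg
  ZnO: 36.27 kg
  sodium carbonate: 58.46 kg
  quartz sand: 109.6 kg
Total batch = 274.8 kg; LOI loss = 24.80 kg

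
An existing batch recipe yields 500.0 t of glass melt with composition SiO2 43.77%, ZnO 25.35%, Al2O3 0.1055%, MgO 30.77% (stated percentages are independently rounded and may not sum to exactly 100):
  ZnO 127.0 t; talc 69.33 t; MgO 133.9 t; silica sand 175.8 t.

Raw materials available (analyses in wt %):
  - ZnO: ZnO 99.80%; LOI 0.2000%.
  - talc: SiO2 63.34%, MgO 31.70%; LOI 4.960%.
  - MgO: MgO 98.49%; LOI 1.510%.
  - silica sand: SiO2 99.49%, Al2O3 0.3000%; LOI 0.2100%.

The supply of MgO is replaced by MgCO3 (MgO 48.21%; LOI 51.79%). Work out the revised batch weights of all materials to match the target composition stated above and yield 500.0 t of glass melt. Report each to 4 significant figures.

Revised batch per 500.0 t glass melt:
  ZnO: 127.0 t
  talc: 69.33 t
  MgCO3: 273.5 t
  silica sand: 175.8 t
Total batch = 645.6 t; LOI loss = 145.7 t

Rounding to four significant digits governs each intermediate as shown; all internal work holds full precision in every operation. Exactly one rounding is applied to each reported value. Derived quantities, including glass mass, four oxide percentages, the yield, the totals, ignition loss, are computed using the weight values per 500.0 t of glass in full float precision, exactly as printed in the question or the answer.
Oxide-by-oxide targets in 500.0 t glass melt:
  SiO2: 43.77% × 500.0 = 218.8 t
  ZnO: 25.35% × 500.0 = 126.8 t
  Al2O3: 0.1055% × 500.0 = 0.5275 t
  MgO: 30.77% × 500.0 = 153.8 t
Verifying the oxide balance from the weights as reported, per the basis as stated (summed amounts equal target values modulo rounding of the values):
  SiO2: 69.33·0.6334 + 175.8·0.9949 = 218.8 t (target 218.8 t)
  ZnO: 127.0·0.9980 = 126.7 t (target 126.8 t)
  Al2O3: 175.8·0.003000 = 0.5274 t (target 0.5275 t)
  MgO: 69.33·0.3170 + 273.5·0.4821 = 153.8 t (target 153.8 t)
Mass balance on the glass: batch Σ − ignition loss = 499.9 t (targets for the oxides total 500.0 t; stated basis 500.0 t — deltas are rounding alone).
Summing the batch: Σ batch = 645.6 t; ignition loss, Σ(batch × LOI) = 145.7 t; the yield ratio, glass ÷ batch: 77.43%.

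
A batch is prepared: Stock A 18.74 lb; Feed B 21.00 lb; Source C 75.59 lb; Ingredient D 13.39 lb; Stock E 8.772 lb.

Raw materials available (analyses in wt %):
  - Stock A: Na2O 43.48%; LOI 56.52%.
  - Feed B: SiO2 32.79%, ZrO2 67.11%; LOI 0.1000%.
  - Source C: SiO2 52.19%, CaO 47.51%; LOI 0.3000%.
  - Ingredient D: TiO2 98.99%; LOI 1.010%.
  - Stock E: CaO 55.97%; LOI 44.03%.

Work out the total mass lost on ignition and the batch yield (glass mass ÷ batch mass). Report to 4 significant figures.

LOI loss = 14.84 lb; glass = 122.7 lb; yield = 89.21%

All arithmetic carries full float precision through the solve — rounding to 4 significant digits extends to each in-between result as printed; every reported number receives exactly one rounding — the derived quantities are recomputed in full float precision (totals, ignition loss, glass mass, five oxide percentages, yield) from the batch weights per 122.7 lb of glass exactly as shown in the problem or answer text.
Each material's LOI contribution:
  Stock A: 18.74 × 0.5652 = 10.59 lb
  Feed B: 21.00 × 0.001000 = 0.02100 lb
  Source C: 75.59 × 0.003000 = 0.2268 lb
  Ingredient D: 13.39 × 0.01010 = 0.1352 lb
  Stock E: 8.772 × 0.4403 = 3.862 lb
Total LOI = 14.84 lb
Glass = batch − LOI = 137.5 − 14.84 = 122.7 lb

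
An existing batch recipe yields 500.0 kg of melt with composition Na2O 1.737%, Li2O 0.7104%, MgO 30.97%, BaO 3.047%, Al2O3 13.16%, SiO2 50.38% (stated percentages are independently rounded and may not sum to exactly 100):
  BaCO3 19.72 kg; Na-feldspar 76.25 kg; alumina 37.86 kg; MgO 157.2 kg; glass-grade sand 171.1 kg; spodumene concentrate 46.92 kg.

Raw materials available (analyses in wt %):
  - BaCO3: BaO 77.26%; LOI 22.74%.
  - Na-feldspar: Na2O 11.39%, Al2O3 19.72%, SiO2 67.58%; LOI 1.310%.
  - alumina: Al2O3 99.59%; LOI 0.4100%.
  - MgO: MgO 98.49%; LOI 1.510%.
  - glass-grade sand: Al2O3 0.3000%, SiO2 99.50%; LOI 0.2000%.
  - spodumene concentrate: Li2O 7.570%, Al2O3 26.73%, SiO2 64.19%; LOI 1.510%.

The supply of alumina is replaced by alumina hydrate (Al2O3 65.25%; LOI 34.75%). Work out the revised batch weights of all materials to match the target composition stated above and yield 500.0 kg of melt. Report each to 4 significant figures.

Revised batch per 500.0 kg melt:
  BaCO3: 19.72 kg
  Na-feldspar: 76.25 kg
  alumina hydrate: 57.79 kg
  MgO: 157.2 kg
  glass-grade sand: 171.1 kg
  spodumene concentrate: 46.92 kg
Total batch = 529.0 kg; LOI loss = 28.99 kg

The whole derivation holds full precision in every operation — in-progress results appear (rounded to 4 significant digits) in the printout. Exactly one rounding goes into every reported result. All derived quantities are re-derived starting from the weights on 500.0 kg of glass at exact precision (the totals, LOI, yield, six oxide percentages, net glass mass), as set out in question or answer.
The oxide mass targets at 500.0 kg melt:
  Na2O: 1.737% × 500.0 = 8.685 kg
  Li2O: 0.7104% × 500.0 = 3.552 kg
  MgO: 30.97% × 500.0 = 154.8 kg
  BaO: 3.047% × 500.0 = 15.24 kg
  Al2O3: 13.16% × 500.0 = 65.80 kg
  SiO2: 50.38% × 500.0 = 251.9 kg
Oxide-by-oxide audit from the weights as reported, for the quoted basis mass (sums match the target masses within answer rounding):
  Na2O: 76.25·0.1139 = 8.685 kg (target 8.685 kg)
  Li2O: 46.92·0.07570 = 3.552 kg (target 3.552 kg)
  MgO: 157.2·0.9849 = 154.8 kg (target 154.8 kg)
  BaO: 19.72·0.7726 = 15.24 kg (target 15.24 kg)
  Al2O3: 76.25·0.1972 + 57.79·0.6525 + 171.1·0.003000 + 46.92·0.2673 = 65.80 kg (target 65.80 kg)
  SiO2: 76.25·0.6758 + 171.1·0.9950 + 46.92·0.6419 = 251.9 kg (target 251.9 kg)
Glass-mass closure: the batch minus its LOI: 500.0 kg (oxide target masses add up to 500.0 kg; with the basis standing at 500.0 kg — deltas are rounding alone).
Batch grand total — Σ batch = 529.0 kg; loss to ignition Σ batch·LOI = 28.99 kg; glass ÷ batch gives a yield of 94.52%.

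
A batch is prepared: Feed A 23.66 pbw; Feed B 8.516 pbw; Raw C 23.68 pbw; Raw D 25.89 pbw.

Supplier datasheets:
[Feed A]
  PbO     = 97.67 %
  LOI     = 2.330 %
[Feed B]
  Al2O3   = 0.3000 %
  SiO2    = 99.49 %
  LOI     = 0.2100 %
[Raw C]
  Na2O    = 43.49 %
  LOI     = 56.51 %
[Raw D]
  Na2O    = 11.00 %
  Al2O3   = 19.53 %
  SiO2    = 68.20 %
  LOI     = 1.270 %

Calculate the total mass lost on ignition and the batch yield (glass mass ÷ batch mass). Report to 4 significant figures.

All arithmetic holds exact precision from start to finish. In-progress results are printed with 4-significant-figure rounding across the worked steps — every reported number takes exactly one rounding. All derived quantities (glass mass, four oxide percentages, ignition loss, yield, totals) are carried using the weight values per 67.47 pbw of glass at exact precision, exactly as shown in question or answer.
Ignition loss by material:
  Feed A: 23.66 × 0.02330 = 0.5513 pbw
  Feed B: 8.516 × 0.002100 = 0.01788 pbw
  Raw C: 23.68 × 0.5651 = 13.38 pbw
  Raw D: 25.89 × 0.01270 = 0.3288 pbw
Total LOI = 14.28 pbw
Glass = batch − LOI = 81.75 − 14.28 = 67.47 pbw

LOI loss = 14.28 pbw; glass = 67.47 pbw; yield = 82.53%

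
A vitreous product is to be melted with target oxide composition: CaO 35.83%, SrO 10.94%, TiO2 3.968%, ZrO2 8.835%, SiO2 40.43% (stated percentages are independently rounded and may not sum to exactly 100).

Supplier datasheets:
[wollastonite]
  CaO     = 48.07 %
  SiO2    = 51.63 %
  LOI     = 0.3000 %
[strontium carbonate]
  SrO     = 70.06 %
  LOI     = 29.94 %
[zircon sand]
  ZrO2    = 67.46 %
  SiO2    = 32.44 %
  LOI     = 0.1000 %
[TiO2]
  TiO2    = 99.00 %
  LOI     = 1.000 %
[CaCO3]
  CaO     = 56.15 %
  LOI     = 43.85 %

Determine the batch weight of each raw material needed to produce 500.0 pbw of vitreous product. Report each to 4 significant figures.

Batch per 500.0 pbw vitreous product:
  wollastonite: 350.4 pbw
  strontium carbonate: 78.08 pbw
  zircon sand: 65.48 pbw
  TiO2: 20.04 pbw
  CaCO3: 19.09 pbw
Total batch = 533.1 pbw; LOI loss = 33.07 pbw; yield = 93.80%

All arithmetic runs at exact precision end to end; values along the way are shown (rounded to four significant figures) as written — each reported result receives exactly one rounding. All derived quantities are carried from the batch weights at 500.0 pbw of glass at full precision (ignition loss, five oxide percentages, totals, the yield, glass mass), exactly as shown in either problem or answer.
Target masses of each oxide per 500.0 pbw vitreous product:
  CaO: 35.83% × 500.0 = 179.2 pbw
  SrO: 10.94% × 500.0 = 54.70 pbw
  TiO2: 3.968% × 500.0 = 19.84 pbw
  ZrO2: 8.835% × 500.0 = 44.18 pbw
  SiO2: 40.43% × 500.0 = 202.2 pbw
Balance tally, oxide-wise, using the reported weights, against the basis in use (sum by sum, the targets are met modulo rounding of the values):
  CaO: 350.4·0.4807 + 19.09·0.5615 = 179.2 pbw (target 179.2 pbw)
  SrO: 78.08·0.7006 = 54.70 pbw (target 54.70 pbw)
  TiO2: 20.04·0.9900 = 19.84 pbw (target 19.84 pbw)
  ZrO2: 65.48·0.6746 = 44.17 pbw (target 44.18 pbw)
  SiO2: 350.4·0.5163 + 65.48·0.3244 = 202.2 pbw (target 202.2 pbw)
Glass-mass bookkeeping: whole batch net of LOI = 500.0 pbw (the Σ of target masses is 500.0 pbw; basis as stated: 500.0 pbw — deltas are rounding alone).
Adding the batch up: Σ batch = 533.1 pbw; the LOI term Σ batch·LOI equals 33.07 pbw; as yield: glass ÷ batch → 93.80%.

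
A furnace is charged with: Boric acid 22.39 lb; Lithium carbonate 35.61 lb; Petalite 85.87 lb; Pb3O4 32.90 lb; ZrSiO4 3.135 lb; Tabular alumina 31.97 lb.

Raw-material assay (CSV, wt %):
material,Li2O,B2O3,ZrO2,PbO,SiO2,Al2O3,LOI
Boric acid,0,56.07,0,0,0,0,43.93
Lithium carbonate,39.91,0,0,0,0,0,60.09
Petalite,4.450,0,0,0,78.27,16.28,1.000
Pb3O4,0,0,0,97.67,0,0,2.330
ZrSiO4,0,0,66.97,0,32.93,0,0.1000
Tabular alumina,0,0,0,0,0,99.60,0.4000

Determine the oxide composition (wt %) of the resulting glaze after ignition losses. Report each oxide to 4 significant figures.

Values along the way are shown with 4-significant-figure rounding at each printed step — the whole derivation keeps full precision through the solve — a single rounding finalizes each reported figure — the derived quantities (ignition loss, net glass mass, totals, yield, the six compositions) are re-derived starting from the weights for 178.9 lb of glass in full float precision exactly as shown in problem or answer.
What the batch supplies per oxide:
  Li2O: 35.61·0.3991 + 85.87·0.04450 = 18.03 lb
  B2O3: 22.39·0.5607 = 12.55 lb
  ZrO2: 3.135·0.6697 = 2.100 lb
  PbO: 32.90·0.9767 = 32.13 lb
  SiO2: 85.87·0.7827 + 3.135·0.3293 = 68.24 lb
  Al2O3: 85.87·0.1628 + 31.97·0.9960 = 45.82 lb
LOI: 22.39·0.4393 + 35.61·0.6009 + 85.87·0.01000 + 32.90·0.02330 + 3.135·0.001000 + 31.97·0.004000 = 32.99 lb
The glass mass, total less LOI, = 211.9 − 32.99 = 178.9 lb (consistent with Σ oxide mass)
wt % = 100 × oxide mass / glass mass

Glass mass = 178.9 lb (batch 211.9 − LOI 32.99).
Composition: Li2O 10.08%, B2O3 7.018%, ZrO2 1.174%, PbO 17.96%, SiO2 38.15%, Al2O3 25.62%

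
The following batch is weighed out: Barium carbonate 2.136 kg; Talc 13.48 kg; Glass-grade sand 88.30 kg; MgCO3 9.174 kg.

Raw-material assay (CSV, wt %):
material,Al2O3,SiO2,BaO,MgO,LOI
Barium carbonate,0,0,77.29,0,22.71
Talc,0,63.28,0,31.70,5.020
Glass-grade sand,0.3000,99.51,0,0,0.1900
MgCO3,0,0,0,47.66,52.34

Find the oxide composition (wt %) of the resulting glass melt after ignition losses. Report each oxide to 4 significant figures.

Intermediates appear, with 4-significant-digit rounding, in the working; every computation maintains full float precision at every stage — every reported result carries a single rounding. All derived quantities are computed using the weight values for 107.0 kg of glass at full float precision (the yield, totals, LOI, net glass mass, the four compositions) as given in problem or answer.
Mass of each oxide from the mix:
  Al2O3: 88.30·0.003000 = 0.2649 kg
  SiO2: 13.48·0.6328 + 88.30·0.9951 = 96.40 kg
  BaO: 2.136·0.7729 = 1.651 kg
  MgO: 13.48·0.3170 + 9.174·0.4766 = 8.645 kg
LOI: 2.136·0.2271 + 13.48·0.05020 + 88.30·0.001900 + 9.174·0.5234 = 6.131 kg
Net of LOI, the glass mass = 113.1 − 6.131 = 107.0 kg (matching Σ of the oxides)
oxide / glass × 100 gives the wt %

Glass mass = 107.0 kg (batch 113.1 − LOI 6.131).
Composition: Al2O3 0.2477%, SiO2 90.13%, BaO 1.544%, MgO 8.083%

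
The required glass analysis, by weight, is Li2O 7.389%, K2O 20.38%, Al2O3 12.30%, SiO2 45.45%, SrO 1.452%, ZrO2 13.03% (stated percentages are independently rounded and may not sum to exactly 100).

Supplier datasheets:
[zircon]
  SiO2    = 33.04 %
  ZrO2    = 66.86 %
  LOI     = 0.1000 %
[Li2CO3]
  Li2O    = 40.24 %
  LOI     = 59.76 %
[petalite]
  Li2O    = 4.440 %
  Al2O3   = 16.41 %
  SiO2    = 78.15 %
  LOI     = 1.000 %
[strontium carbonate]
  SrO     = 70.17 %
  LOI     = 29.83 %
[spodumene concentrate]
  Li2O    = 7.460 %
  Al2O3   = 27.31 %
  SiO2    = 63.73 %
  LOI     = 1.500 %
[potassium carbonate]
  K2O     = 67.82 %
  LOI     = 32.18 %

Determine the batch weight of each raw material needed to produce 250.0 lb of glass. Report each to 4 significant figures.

Batch per 250.0 lb glass:
  zircon: 48.72 lb
  Li2CO3: 25.10 lb
  petalite: 64.66 lb
  strontium carbonate: 5.173 lb
  spodumene concentrate: 73.74 lb
  potassium carbonate: 75.13 lb
Total batch = 292.5 lb; LOI loss = 42.52 lb; yield = 85.46%

Values along the way are displayed, rounded to four significant digits, across the worked steps. The whole derivation keeps exact precision throughout. Exactly one rounding lands on every reported number; the derived quantities, including glass mass, the yield, totals, ignition loss, the six compositions, are rebuilt starting from the weights on 250.0 lb of glass in full precision as written in question or answer.
Target masses of each oxide per 250.0 lb glass:
  Li2O: 7.389% × 250.0 = 18.47 lb
  K2O: 20.38% × 250.0 = 50.95 lb
  Al2O3: 12.30% × 250.0 = 30.75 lb
  SiO2: 45.45% × 250.0 = 113.6 lb
  SrO: 1.452% × 250.0 = 3.630 lb
  ZrO2: 13.03% × 250.0 = 32.58 lb
A balance pass over the oxides, using the reported weights, relative to the basis at hand (each sum matches its target mass within answer rounding):
  Li2O: 25.10·0.4024 + 64.66·0.04440 + 73.74·0.07460 = 18.47 lb (target 18.47 lb)
  K2O: 75.13·0.6782 = 50.95 lb (target 50.95 lb)
  Al2O3: 64.66·0.1641 + 73.74·0.2731 = 30.75 lb (target 30.75 lb)
  SiO2: 48.72·0.3304 + 64.66·0.7815 + 73.74·0.6373 = 113.6 lb (target 113.6 lb)
  SrO: 5.173·0.7017 = 3.630 lb (target 3.630 lb)
  ZrO2: 48.72·0.6686 = 32.57 lb (target 32.58 lb)
Mass balance on the glass: whole batch net of LOI = 250.0 lb (the targets, summed, come to 250.0 lb; versus the stated basis of 250.0 lb — any gap is answer rounding).
Summing the batch: Σ batch = 292.5 lb; loss to ignition Σ batch·LOI = 42.52 lb; the yield ratio, glass ÷ batch: 85.46%.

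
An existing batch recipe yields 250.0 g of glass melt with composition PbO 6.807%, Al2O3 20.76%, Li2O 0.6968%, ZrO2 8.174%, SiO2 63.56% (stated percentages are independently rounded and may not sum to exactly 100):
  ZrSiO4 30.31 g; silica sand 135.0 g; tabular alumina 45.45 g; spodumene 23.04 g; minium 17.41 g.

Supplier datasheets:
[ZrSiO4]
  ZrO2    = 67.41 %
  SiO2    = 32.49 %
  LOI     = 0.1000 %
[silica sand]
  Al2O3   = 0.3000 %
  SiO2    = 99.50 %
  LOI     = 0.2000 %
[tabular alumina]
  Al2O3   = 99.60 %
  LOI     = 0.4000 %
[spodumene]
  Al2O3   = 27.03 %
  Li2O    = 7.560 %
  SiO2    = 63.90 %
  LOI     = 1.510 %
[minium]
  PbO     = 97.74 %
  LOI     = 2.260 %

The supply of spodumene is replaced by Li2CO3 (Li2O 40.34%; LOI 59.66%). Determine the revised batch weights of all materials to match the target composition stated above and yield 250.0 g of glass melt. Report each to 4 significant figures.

The intermediate values are printed, rounded to four significant digits, as written; every computation holds full float precision at every stage. Every reported result is rounded just once — the derived quantities (the yield, five oxide percentages, ignition loss, glass mass, totals) are carried from the batch weights per 250.0 g of glass in exact precision as quoted within either problem or answer.
The oxide mass targets at 250.0 g glass melt:
  PbO: 6.807% × 250.0 = 17.02 g
  Al2O3: 20.76% × 250.0 = 51.90 g
  Li2O: 0.6968% × 250.0 = 1.742 g
  ZrO2: 8.174% × 250.0 = 20.43 g
  SiO2: 63.56% × 250.0 = 158.9 g
A balance pass over the oxides, with the batch weights as given, on the stated basis (every target is met by its sum given rounding of the digits):
  PbO: 17.41·0.9774 = 17.02 g (target 17.02 g)
  Al2O3: 149.8·0.003000 + 51.66·0.9960 = 51.90 g (target 51.90 g)
  Li2O: 4.318·0.4034 = 1.742 g (target 1.742 g)
  ZrO2: 30.31·0.6741 = 20.43 g (target 20.43 g)
  SiO2: 30.31·0.3249 + 149.8·0.9950 = 158.9 g (target 158.9 g)
Glass mass check: total charge less LOI = 250.0 g (targets for the oxides total 250.0 g; basis as stated: 250.0 g — gaps are rounding artifacts).
Total batch = Σ batch = 253.5 g; the LOI term Σ batch·LOI equals 3.506 g; as yield: glass ÷ batch → 98.62%.

Revised batch per 250.0 g glass melt:
  ZrSiO4: 30.31 g
  silica sand: 149.8 g
  tabular alumina: 51.66 g
  Li2CO3: 4.318 g
  minium: 17.41 g
Total batch = 253.5 g; LOI loss = 3.506 g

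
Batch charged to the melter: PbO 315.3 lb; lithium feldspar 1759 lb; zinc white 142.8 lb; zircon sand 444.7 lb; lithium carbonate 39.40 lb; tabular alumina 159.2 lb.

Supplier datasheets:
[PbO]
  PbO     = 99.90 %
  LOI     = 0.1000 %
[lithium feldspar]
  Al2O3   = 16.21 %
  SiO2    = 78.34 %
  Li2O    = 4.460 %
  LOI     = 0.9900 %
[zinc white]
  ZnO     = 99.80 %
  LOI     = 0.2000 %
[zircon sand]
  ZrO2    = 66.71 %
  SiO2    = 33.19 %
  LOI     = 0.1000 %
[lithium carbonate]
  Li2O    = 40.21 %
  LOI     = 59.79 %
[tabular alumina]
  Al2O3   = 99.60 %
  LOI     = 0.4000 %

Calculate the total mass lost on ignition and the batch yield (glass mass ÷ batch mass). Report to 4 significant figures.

LOI loss = 42.65 lb; glass = 2818 lb; yield = 98.51%

All arithmetic runs at full float precision through every step. Intermediates are printed, rounded to four significant digits, in the printout; every reported number is rounded once only; all derived quantities are re-derived at exact precision (totals, the six compositions, the yield, net glass mass, LOI) from the batch weights on 2818 lb of glass, as quoted within question or answer.
Loss on ignition, line by line:
  PbO: 315.3 × 0.001000 = 0.3153 lb
  lithium feldspar: 1759 × 0.009900 = 17.41 lb
  zinc white: 142.8 × 0.002000 = 0.2856 lb
  zircon sand: 444.7 × 0.001000 = 0.4447 lb
  lithium carbonate: 39.40 × 0.5979 = 23.56 lb
  tabular alumina: 159.2 × 0.004000 = 0.6368 lb
Total LOI = 42.65 lb
Glass = batch − LOI = 2860 − 42.65 = 2818 lb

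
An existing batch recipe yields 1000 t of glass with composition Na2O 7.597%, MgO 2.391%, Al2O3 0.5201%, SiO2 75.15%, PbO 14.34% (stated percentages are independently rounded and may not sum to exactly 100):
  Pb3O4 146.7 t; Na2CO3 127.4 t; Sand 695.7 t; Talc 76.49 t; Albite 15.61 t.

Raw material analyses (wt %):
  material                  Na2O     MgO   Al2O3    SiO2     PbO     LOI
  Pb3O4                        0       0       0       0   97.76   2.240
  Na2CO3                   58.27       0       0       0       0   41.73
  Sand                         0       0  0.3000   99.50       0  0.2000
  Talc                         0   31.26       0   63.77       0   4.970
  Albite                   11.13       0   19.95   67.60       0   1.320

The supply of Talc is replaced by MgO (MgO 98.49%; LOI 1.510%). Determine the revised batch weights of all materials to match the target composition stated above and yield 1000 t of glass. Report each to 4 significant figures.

The working math runs at exact precision in every operation; mid-chain values appear (rounded to 4 significant figures) as written — exactly one rounding goes into each reported figure; derived quantities (yield, ignition loss, the totals, net glass mass, the five compositions) are carried in full precision from the batch weights at 1000 t of glass as set out in problem or answer.
Oxide-by-oxide targets in 1000 t glass:
  Na2O: 7.597% × 1000 = 75.97 t
  MgO: 2.391% × 1000 = 23.91 t
  Al2O3: 0.5201% × 1000 = 5.201 t
  SiO2: 75.15% × 1000 = 751.5 t
  PbO: 14.34% × 1000 = 143.4 t
A balance pass over the oxides, using the reported weights, relative to the basis at hand (every target is met by its sum net of answer rounding effects):
  Na2O: 127.5·0.5827 + 14.86·0.1113 = 75.95 t (target 75.97 t)
  MgO: 24.28·0.9849 = 23.91 t (target 23.91 t)
  Al2O3: 745.2·0.003000 + 14.86·0.1995 = 5.200 t (target 5.201 t)
  SiO2: 745.2·0.9950 + 14.86·0.6760 = 751.5 t (target 751.5 t)
  PbO: 146.7·0.9776 = 143.4 t (target 143.4 t)
Glass mass check: total charge less LOI = 1000 t (targets for the oxides total 1000 t; basis as stated: 1000 t — any gap is answer rounding).
Summing the batch: Σ batch = 1059 t; the LOI term Σ batch·LOI equals 58.55 t; yield: glass divided by total = 94.47%.

Revised batch per 1000 t glass:
  Pb3O4: 146.7 t
  Na2CO3: 127.5 t
  Sand: 745.2 t
  MgO: 24.28 t
  Albite: 14.86 t
Total batch = 1059 t; LOI loss = 58.55 t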